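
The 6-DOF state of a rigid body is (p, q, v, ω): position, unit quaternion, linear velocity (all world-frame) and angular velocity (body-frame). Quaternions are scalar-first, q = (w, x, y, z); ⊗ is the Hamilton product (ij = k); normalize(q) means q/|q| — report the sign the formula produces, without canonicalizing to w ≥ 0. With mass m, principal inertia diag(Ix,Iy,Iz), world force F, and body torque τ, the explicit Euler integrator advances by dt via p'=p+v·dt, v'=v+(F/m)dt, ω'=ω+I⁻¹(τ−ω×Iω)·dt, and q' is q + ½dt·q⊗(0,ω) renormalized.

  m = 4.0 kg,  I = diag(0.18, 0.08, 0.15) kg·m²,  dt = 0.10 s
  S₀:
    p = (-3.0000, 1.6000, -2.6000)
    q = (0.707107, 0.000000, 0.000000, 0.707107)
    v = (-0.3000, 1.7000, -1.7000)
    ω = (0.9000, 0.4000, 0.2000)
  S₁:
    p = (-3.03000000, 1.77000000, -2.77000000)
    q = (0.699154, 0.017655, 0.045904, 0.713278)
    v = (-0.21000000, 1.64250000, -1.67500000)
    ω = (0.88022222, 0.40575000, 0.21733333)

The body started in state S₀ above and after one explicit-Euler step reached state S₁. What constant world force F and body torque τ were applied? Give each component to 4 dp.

ω₁ − ω₀ = (-0.01977778, 0.00575000, 0.01733333)
gyro term ω₀×Iω₀ = (0.0056, 0.0054, -0.0360)
I·α + gyro = (-0.0300, 0.0100, -0.0100)
velocity change Δv = (0.09000000, -0.05750000, 0.02500000)
m·(v₁−v₀)/dt = (3.6000, -2.3000, 1.0000)

F = (3.6000, -2.3000, 1.0000)
τ = (-0.0300, 0.0100, -0.0100)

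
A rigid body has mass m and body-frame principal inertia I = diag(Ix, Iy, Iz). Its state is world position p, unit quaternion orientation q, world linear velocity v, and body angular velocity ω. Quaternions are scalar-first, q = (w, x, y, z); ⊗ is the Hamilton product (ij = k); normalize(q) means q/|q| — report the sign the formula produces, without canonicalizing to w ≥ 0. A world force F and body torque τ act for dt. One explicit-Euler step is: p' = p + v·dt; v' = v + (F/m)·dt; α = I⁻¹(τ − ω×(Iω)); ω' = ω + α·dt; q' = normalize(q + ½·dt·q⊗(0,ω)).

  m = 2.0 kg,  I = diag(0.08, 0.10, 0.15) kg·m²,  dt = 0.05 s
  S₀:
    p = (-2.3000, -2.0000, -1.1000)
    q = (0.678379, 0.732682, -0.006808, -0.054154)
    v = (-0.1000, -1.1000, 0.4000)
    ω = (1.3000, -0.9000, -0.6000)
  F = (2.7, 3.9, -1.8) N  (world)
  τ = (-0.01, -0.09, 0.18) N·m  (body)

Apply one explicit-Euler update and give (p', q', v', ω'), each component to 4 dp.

a = F/m = (1.3500, 1.9500, -0.9000)
new position p' = (-2.3050, -2.0550, -1.0800)
new velocity v' = (-0.0325, -1.0025, 0.3550)
angular accel α = (-0.4625, -1.4460, 1.3560)
new body rate ω' = (1.2769, -0.9723, -0.5322)
q⊗(0,ω) = (-0.9911062, 0.8372389, -0.2413321, -1.0575908)
updated quaternion q' = (0.6530, 0.7529, -0.0128, -0.0805)

p' = (-2.3050, -2.0550, -1.0800)
q' = (0.6530, 0.7529, -0.0128, -0.0805)
v' = (-0.0325, -1.0025, 0.3550)
ω' = (1.2769, -0.9723, -0.5322)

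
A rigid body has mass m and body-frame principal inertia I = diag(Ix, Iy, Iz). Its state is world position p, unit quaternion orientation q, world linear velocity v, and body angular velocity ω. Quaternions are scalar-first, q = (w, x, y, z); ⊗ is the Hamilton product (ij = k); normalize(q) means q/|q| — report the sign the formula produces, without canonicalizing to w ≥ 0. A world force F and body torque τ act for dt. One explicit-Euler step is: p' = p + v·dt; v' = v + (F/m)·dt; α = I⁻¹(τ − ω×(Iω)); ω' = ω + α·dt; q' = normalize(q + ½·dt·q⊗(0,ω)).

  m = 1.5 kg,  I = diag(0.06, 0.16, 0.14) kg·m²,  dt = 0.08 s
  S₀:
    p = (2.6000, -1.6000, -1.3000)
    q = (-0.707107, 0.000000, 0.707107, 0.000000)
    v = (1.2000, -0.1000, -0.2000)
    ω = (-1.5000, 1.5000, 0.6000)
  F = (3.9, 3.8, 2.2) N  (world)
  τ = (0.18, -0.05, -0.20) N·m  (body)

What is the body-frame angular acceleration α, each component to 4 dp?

gyro term ω×Iω = (-0.0180, 0.0720, -0.2250)
angular accel α = (3.3000, -0.7625, 0.1786)

α = (3.3000, -0.7625, 0.1786)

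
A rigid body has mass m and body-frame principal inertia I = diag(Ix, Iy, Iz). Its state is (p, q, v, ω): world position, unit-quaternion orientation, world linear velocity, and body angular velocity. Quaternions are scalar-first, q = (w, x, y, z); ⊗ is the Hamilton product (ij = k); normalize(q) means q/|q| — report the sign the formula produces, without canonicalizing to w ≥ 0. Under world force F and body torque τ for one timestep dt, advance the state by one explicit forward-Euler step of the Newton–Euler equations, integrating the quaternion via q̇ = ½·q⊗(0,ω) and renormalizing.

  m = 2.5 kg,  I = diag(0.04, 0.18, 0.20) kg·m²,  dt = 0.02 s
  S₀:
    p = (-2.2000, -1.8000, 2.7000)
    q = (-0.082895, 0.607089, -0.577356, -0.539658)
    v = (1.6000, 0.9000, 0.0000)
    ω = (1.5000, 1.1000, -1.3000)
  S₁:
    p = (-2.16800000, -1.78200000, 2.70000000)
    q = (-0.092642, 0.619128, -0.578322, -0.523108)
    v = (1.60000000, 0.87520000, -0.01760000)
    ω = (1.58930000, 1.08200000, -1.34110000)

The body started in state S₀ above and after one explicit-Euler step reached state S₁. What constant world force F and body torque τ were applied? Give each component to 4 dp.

v₁ − v₀ = (0.00000000, -0.02480000, -0.01760000)
applied force F = (0.0000, -3.1000, -2.2000)
rate change Δω = (0.08930000, -0.01800000, -0.04110000)
I·α + gyro = (0.1500, 0.1500, -0.1800)

F = (0.0000, -3.1000, -2.2000)
τ = (0.1500, 0.1500, -0.1800)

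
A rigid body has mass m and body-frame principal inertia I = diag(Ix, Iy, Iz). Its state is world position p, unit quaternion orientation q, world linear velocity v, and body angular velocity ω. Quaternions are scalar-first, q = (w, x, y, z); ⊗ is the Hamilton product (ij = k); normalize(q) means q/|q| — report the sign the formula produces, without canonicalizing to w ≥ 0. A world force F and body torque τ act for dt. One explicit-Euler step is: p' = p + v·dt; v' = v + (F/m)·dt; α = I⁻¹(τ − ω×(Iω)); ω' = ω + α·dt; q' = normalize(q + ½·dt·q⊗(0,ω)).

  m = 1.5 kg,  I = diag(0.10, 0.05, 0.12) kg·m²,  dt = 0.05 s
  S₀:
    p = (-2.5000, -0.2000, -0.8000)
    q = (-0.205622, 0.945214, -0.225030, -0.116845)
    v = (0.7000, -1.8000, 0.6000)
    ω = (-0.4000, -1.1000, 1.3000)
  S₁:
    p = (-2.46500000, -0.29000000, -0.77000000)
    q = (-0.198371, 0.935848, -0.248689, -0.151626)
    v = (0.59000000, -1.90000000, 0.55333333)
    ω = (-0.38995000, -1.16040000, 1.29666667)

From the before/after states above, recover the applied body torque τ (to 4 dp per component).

rate change Δω = (0.01005000, -0.06040000, -0.00333333)
precession coupling = (-0.1001, 0.0104, -0.0220)
applied torque τ = (-0.0800, -0.0500, -0.0300)

τ = (-0.0800, -0.0500, -0.0300)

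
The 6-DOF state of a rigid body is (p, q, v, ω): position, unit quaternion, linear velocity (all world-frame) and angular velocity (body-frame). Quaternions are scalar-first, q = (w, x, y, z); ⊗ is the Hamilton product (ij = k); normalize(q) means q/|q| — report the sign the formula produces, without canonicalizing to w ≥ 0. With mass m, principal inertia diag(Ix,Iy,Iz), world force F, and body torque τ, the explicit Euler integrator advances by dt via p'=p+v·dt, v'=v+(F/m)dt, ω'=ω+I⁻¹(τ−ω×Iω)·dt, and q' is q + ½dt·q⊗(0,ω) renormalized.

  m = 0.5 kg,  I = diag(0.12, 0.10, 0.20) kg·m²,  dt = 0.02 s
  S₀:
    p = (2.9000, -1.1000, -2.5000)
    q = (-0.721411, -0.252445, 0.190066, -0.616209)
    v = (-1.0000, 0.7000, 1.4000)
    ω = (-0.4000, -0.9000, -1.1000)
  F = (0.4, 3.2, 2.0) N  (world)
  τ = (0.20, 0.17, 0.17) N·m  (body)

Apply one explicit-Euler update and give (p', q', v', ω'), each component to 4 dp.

p' = (2.8800, -1.0860, -2.4720)
q' = (-0.7274, -0.2572, 0.1962, -0.6052)
v' = (-0.9840, 0.8280, 1.4800)
ω' = (-0.3832, -0.8590, -1.0823)

new position p' = (2.8800, -1.0860, -2.4720)
v + (F/m)dt = (-0.9840, 0.8280, 1.4800)
ω×(Iω) gyroscopic = (0.0990, -0.0352, -0.0072)
angular accel α = (0.8417, 2.0520, 0.8860)
new body rate ω' = (-0.3832, -0.8590, -1.0823)
Hamilton product q⊗(0,ω) = (-0.6077485, -0.4750963, 0.6180640, 1.0967790)
q + ½dt·q⊗(0,ω), renormalized = (-0.7274, -0.2572, 0.1962, -0.6052)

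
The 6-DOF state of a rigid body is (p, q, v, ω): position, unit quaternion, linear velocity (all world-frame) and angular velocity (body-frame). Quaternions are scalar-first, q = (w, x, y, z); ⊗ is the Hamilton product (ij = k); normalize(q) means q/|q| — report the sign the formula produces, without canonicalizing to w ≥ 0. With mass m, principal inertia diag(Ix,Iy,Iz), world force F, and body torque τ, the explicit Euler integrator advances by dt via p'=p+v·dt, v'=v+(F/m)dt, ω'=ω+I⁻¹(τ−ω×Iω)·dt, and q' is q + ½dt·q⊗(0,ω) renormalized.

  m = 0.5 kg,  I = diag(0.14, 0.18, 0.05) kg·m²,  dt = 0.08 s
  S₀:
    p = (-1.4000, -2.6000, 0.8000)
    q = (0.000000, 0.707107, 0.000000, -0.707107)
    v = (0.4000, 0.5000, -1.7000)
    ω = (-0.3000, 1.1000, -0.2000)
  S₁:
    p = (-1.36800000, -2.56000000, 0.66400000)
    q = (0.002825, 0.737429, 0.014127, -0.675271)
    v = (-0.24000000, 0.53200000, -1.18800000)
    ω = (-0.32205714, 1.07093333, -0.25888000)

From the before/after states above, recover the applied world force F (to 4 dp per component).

velocity change Δv = (-0.64000000, 0.03200000, 0.51200000)
m·(v₁−v₀)/dt = (-4.0000, 0.2000, 3.2000)

F = (-4.0000, 0.2000, 3.2000)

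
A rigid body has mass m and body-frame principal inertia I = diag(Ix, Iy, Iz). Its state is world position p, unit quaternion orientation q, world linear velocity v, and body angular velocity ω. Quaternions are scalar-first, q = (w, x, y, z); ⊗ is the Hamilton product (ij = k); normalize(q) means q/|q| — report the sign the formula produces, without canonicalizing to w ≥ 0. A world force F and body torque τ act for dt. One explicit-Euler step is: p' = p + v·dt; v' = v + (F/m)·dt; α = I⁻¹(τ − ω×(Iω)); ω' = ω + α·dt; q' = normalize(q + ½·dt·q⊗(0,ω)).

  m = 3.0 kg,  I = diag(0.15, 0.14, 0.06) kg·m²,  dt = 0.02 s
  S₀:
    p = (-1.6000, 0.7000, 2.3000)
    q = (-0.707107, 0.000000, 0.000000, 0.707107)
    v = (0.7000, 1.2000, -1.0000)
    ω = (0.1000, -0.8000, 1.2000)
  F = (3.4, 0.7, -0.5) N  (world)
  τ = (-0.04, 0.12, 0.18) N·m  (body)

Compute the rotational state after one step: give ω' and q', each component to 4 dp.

angular accel α = (-0.7787, 0.7800, 2.9867)
new body rate ω' = (0.0844, -0.7844, 1.2597)
Hamilton product q⊗(0,ω) = (-0.8485284, 0.4949749, 0.6363963, -0.8485284)
q' = normalize(q + ½dt·q⊗(0,ω)) = (-0.7155, 0.0049, 0.0064, 0.6985)

ω' = (0.0844, -0.7844, 1.2597)
q' = (-0.7155, 0.0049, 0.0064, 0.6985)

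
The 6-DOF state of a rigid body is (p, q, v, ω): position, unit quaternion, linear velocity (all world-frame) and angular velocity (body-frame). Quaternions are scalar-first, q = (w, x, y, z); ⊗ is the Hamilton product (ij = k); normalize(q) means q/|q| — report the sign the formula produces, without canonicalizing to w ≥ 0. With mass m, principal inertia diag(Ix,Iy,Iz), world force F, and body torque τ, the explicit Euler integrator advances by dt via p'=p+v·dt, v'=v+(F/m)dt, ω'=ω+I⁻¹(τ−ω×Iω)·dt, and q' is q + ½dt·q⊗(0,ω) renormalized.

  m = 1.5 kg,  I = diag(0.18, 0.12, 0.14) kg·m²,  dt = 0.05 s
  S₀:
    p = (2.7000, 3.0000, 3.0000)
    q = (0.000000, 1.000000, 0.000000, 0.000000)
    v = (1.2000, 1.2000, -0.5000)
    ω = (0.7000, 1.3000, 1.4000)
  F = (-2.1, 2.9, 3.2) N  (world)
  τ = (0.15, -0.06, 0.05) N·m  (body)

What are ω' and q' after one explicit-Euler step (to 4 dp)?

ω' = (0.7316, 1.2587, 1.4374)
q' = (-0.0175, 0.9987, -0.0350, 0.0325)

precession coupling ω×(Iω) = (0.0364, 0.0392, -0.0546)
(τ − ω×Iω)/I = (0.6311, -0.8267, 0.7471)
ω + α·dt = (0.7316, 1.2587, 1.4374)
2q̇ = q⊗(0,ω) = (-0.7000000, 0.0000000, -1.4000000, 1.3000000)
q + ½dt·q⊗(0,ω), renormalized = (-0.0175, 0.9987, -0.0350, 0.0325)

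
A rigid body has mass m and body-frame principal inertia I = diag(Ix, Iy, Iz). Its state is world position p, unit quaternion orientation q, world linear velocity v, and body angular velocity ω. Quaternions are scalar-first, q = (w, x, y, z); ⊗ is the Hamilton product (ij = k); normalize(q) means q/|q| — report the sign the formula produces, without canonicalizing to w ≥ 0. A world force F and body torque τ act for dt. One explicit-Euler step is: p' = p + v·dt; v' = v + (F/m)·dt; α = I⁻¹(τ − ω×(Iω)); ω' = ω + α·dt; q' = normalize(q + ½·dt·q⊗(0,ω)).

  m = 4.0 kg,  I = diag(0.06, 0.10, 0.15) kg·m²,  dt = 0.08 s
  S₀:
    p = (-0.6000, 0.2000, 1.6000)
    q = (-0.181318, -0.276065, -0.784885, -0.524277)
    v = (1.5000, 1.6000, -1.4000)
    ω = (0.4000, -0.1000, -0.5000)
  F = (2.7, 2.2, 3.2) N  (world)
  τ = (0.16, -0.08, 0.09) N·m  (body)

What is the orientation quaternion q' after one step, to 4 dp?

q⊗(0,ω) = (-0.2302010, 0.2674876, -0.3296115, 0.4322195)
updated quaternion q' = (-0.1905, -0.2653, -0.7978, -0.5068)

q' = (-0.1905, -0.2653, -0.7978, -0.5068)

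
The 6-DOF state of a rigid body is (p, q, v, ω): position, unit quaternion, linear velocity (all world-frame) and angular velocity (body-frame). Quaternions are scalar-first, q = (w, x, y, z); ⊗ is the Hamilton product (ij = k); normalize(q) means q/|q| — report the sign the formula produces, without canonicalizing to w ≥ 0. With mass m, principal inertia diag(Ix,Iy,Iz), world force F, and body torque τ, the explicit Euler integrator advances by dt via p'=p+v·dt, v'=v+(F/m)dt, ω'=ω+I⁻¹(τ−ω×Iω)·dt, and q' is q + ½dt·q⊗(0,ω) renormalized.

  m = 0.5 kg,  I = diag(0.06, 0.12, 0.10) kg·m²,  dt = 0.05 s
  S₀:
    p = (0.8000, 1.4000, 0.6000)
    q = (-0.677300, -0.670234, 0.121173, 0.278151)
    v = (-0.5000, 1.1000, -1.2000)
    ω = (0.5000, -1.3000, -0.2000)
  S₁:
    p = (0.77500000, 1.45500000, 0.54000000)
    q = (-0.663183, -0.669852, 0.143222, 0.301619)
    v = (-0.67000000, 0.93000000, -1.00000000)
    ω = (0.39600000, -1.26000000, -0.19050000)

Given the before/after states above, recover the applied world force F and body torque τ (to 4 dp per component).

F = (-1.7000, -1.7000, 2.0000)
τ = (-0.1300, 0.1000, -0.0200)

velocity change Δv = (-0.17000000, -0.17000000, 0.20000000)
F = m·Δv/dt = (-1.7000, -1.7000, 2.0000)
ω₁ − ω₀ = (-0.10400000, 0.04000000, 0.00950000)
ω₀×(Iω₀) = (-0.0052, 0.0040, -0.0390)
τ = I·(Δω/dt) + ω₀×(Iω₀) = (-0.1300, 0.1000, -0.0200)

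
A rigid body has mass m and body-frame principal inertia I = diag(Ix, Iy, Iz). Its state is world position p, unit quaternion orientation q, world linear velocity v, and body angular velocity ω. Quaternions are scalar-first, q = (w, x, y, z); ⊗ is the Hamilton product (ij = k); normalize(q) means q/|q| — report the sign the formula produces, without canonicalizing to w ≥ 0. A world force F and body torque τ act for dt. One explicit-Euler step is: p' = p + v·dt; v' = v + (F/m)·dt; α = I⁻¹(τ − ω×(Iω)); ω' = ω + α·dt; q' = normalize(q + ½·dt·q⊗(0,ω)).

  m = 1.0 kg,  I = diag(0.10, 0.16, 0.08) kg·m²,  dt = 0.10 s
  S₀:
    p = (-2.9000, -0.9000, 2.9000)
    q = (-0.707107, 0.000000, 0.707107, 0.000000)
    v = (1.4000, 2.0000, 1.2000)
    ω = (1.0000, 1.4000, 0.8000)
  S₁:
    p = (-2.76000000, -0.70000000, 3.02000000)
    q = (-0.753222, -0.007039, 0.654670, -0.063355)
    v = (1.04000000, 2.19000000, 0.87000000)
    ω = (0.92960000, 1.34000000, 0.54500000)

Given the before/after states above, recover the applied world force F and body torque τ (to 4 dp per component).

v₁ − v₀ = (-0.36000000, 0.19000000, -0.33000000)
applied force F = (-3.6000, 1.9000, -3.3000)
Δω = ω₁−ω₀ = (-0.07040000, -0.06000000, -0.25500000)
precession coupling = (-0.0896, 0.0160, 0.0840)
τ = I·(Δω/dt) + ω₀×(Iω₀) = (-0.1600, -0.0800, -0.1200)

F = (-3.6000, 1.9000, -3.3000)
τ = (-0.1600, -0.0800, -0.1200)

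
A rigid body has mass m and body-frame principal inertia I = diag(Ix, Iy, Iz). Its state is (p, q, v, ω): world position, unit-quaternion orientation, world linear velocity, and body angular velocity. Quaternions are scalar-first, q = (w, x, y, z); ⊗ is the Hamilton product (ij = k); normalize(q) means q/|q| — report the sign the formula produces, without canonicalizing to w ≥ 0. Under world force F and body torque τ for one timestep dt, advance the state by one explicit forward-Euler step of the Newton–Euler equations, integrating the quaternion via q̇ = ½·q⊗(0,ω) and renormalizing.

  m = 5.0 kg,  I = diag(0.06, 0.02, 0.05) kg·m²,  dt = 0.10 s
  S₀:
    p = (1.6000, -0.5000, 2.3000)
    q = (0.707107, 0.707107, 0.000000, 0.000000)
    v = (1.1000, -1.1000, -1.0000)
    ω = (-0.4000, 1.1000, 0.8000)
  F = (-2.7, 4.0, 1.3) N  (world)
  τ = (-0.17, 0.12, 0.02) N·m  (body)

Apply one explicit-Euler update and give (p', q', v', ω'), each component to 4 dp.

precession coupling ω×(Iω) = (0.0264, -0.0032, 0.0176)
(τ − ω×Iω)/I = (-3.2733, 6.1600, 0.0480)
ω' = ω + α·dt = (-0.7273, 1.7160, 0.8048)
q⊗(0,ω) = (0.2828428, -0.2828428, 0.2121321, 1.3435033)
q' = normalize(q + ½dt·q⊗(0,ω)) = (0.7194, 0.6912, 0.0106, 0.0670)
a = F/m = (-0.5400, 0.8000, 0.2600)
p + v·dt = (1.7100, -0.6100, 2.2000)
v' = v + a·dt = (1.0460, -1.0200, -0.9740)

p' = (1.7100, -0.6100, 2.2000)
q' = (0.7194, 0.6912, 0.0106, 0.0670)
v' = (1.0460, -1.0200, -0.9740)
ω' = (-0.7273, 1.7160, 0.8048)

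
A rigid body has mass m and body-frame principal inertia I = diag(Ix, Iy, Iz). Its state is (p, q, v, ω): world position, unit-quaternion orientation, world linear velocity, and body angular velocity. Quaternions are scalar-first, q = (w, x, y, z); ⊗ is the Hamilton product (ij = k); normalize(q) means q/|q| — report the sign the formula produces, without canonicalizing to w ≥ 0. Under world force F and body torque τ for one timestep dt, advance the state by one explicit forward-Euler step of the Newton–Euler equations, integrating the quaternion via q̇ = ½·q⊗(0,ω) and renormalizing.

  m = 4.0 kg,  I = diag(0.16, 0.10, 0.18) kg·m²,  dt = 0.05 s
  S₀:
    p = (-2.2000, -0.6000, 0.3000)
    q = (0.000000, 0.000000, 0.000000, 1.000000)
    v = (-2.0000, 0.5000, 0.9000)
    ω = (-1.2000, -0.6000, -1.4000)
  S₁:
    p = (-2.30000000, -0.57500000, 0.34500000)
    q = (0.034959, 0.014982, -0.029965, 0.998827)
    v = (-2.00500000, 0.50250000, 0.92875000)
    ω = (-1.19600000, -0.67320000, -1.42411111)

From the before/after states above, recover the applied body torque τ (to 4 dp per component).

τ = (0.0800, -0.1800, -0.1300)

Δω = ω₁−ω₀ = (0.00400000, -0.07320000, -0.02411111)
I·α + gyro = (0.0800, -0.1800, -0.1300)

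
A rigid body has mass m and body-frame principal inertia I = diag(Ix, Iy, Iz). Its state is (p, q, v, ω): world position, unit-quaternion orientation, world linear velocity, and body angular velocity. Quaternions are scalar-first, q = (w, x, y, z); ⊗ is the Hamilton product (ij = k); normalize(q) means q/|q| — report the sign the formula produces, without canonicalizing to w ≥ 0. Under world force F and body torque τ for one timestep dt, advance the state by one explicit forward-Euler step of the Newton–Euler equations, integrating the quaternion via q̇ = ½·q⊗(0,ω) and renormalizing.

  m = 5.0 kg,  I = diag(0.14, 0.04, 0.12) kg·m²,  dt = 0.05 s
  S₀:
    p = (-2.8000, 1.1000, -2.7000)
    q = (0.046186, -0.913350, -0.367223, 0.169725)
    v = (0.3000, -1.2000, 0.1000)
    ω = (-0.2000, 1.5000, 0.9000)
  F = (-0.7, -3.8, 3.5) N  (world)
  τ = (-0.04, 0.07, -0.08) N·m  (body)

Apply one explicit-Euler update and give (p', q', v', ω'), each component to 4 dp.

a = F/m = (-0.1400, -0.7600, 0.7000)
p + v·dt = (-2.7850, 1.0400, -2.6950)
new velocity v' = (0.2930, -1.2380, 0.1350)
ω×(Iω) gyroscopic = (0.1080, -0.0036, 0.0300)
angular accel α = (-1.0571, 1.8400, -0.9167)
new body rate ω' = (-0.2529, 1.5920, 0.8542)
q⊗(0,ω) = (0.2154120, -0.5943254, 0.8573490, -1.4019022)
q' = normalize(q + ½dt·q⊗(0,ω)) = (0.0515, -0.9273, -0.3455, 0.1345)

p' = (-2.7850, 1.0400, -2.6950)
q' = (0.0515, -0.9273, -0.3455, 0.1345)
v' = (0.2930, -1.2380, 0.1350)
ω' = (-0.2529, 1.5920, 0.8542)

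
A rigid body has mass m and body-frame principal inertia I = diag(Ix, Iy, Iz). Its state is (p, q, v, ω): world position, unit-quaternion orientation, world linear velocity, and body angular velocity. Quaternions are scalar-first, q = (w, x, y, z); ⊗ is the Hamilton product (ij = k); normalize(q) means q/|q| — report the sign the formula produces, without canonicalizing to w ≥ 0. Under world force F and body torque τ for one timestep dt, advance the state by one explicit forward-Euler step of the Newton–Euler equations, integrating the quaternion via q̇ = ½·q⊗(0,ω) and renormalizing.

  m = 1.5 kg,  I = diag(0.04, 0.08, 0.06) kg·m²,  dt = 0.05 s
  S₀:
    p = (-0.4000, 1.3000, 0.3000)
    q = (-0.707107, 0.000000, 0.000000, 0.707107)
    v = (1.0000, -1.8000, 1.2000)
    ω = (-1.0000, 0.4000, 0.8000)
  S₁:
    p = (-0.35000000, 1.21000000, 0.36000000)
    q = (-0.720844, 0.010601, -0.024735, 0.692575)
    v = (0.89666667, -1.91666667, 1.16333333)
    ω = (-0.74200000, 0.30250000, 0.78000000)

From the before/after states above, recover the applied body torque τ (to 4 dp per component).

τ = (0.2000, -0.1400, -0.0400)

Δω = ω₁−ω₀ = (0.25800000, -0.09750000, -0.02000000)
gyro term ω₀×Iω₀ = (-0.0064, 0.0160, -0.0160)
τ = I·(Δω/dt) + ω₀×(Iω₀) = (0.2000, -0.1400, -0.0400)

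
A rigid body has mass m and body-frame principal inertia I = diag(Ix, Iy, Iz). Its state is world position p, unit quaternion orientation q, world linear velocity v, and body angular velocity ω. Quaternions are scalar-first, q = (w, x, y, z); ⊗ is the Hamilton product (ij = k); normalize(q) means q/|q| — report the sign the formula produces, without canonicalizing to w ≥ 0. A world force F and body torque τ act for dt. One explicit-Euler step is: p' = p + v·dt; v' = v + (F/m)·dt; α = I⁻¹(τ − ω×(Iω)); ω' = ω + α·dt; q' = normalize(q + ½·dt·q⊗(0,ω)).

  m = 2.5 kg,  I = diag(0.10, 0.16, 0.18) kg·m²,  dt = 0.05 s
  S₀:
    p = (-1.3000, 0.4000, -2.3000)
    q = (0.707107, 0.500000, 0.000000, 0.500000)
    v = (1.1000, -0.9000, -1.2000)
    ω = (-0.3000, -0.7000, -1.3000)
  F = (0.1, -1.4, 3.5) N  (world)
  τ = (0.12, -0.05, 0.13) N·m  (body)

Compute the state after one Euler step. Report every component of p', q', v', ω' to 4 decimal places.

p' = (-1.2450, 0.3550, -2.3600)
q' = (0.7266, 0.5031, 0.0001, 0.4679)
v' = (1.1020, -0.9280, -1.1300)
ω' = (-0.2491, -0.7059, -1.2674)

p' = p + v·dt = (-1.2450, 0.3550, -2.3600)
new velocity v' = (1.1020, -0.9280, -1.1300)
precession coupling ω×(Iω) = (0.0182, -0.0312, 0.0126)
(τ − ω×Iω)/I = (1.0180, -0.1175, 0.6522)
ω + α·dt = (-0.2491, -0.7059, -1.2674)
q⊗(0,ω) = (0.8000000, 0.1378679, 0.0050251, -1.2692391)
updated quaternion q' = (0.7266, 0.5031, 0.0001, 0.4679)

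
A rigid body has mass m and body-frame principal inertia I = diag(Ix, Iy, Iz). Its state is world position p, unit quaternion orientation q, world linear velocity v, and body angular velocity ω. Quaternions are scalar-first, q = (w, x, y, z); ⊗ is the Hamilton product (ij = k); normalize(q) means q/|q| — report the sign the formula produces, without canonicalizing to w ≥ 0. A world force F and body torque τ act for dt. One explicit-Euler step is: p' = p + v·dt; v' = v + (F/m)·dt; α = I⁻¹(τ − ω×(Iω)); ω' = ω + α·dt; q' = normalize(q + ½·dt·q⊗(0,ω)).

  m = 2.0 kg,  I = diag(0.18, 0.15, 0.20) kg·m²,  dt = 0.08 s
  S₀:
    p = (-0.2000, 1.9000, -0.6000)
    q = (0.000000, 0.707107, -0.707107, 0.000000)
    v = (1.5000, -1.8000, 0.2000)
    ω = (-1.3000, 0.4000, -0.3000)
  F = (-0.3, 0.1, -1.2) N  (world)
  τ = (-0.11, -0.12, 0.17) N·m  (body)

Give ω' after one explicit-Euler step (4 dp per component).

gyro term ω×Iω = (-0.0060, -0.0078, 0.0156)
angular accel α = (-0.5778, -0.7480, 0.7720)
ω + α·dt = (-1.3462, 0.3402, -0.2382)

ω' = (-1.3462, 0.3402, -0.2382)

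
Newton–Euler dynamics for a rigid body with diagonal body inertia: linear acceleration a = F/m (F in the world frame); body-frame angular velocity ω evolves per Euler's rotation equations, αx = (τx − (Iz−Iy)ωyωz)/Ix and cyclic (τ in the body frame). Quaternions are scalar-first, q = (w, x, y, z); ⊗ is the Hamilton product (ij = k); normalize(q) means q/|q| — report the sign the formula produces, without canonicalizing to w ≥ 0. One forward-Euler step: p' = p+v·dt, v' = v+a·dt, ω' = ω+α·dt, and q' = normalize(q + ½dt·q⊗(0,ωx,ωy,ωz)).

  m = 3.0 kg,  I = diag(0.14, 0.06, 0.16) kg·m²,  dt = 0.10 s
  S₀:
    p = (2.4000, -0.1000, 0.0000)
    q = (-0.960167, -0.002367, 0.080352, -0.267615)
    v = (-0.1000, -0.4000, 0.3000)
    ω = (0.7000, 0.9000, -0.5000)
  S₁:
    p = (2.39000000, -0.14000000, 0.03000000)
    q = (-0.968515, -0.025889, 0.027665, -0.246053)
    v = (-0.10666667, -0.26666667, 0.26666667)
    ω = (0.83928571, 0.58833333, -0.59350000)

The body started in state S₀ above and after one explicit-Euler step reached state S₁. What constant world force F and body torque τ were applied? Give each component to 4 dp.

F = (-0.2000, 4.0000, -1.0000)
τ = (0.1500, -0.1800, -0.2000)

rate change Δω = (0.13928571, -0.31166667, -0.09350000)
τ = I·(Δω/dt) + ω₀×(Iω₀) = (0.1500, -0.1800, -0.2000)
velocity change Δv = (-0.00666667, 0.13333333, -0.03333333)
F = m·Δv/dt = (-0.2000, 4.0000, -1.0000)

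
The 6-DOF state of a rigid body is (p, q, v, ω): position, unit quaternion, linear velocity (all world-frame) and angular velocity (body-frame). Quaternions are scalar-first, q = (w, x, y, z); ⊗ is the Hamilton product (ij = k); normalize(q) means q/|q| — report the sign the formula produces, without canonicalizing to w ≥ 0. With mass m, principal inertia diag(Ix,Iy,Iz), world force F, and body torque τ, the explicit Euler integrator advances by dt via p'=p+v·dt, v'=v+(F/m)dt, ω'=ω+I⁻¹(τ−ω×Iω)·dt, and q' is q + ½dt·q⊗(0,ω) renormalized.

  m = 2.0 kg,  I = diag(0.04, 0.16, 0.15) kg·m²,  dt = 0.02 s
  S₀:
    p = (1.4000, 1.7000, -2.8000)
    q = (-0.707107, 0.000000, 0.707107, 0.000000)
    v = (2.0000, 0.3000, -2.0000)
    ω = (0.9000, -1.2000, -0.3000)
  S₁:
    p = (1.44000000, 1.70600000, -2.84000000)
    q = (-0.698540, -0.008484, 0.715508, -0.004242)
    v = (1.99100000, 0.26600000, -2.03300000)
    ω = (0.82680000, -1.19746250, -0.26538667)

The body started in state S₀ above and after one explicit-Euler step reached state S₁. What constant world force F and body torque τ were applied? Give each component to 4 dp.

F = (-0.9000, -3.4000, -3.3000)
τ = (-0.1500, 0.0500, 0.1300)

rate change Δω = (-0.07320000, 0.00253750, 0.03461333)
ω₀×(Iω₀) = (-0.0036, 0.0297, -0.1296)
τ = I·(Δω/dt) + ω₀×(Iω₀) = (-0.1500, 0.0500, 0.1300)
velocity change Δv = (-0.00900000, -0.03400000, -0.03300000)
applied force F = (-0.9000, -3.4000, -3.3000)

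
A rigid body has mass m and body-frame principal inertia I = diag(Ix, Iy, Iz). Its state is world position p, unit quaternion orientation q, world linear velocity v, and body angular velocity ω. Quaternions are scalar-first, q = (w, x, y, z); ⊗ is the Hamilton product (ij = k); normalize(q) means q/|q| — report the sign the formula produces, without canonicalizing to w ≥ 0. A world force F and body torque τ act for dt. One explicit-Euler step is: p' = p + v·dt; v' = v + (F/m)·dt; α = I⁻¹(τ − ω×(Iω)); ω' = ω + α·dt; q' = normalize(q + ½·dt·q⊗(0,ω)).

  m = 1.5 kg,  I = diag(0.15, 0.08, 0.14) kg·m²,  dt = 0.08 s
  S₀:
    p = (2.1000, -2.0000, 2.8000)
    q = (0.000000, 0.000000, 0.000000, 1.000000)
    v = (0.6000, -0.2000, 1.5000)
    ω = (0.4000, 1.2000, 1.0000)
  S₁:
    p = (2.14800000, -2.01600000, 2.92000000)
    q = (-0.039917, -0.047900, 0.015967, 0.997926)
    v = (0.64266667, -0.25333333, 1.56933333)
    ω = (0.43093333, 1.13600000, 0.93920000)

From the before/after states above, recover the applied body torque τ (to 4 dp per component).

rate change Δω = (0.03093333, -0.06400000, -0.06080000)
ω₀×(Iω₀) = (0.0720, 0.0040, -0.0336)
τ = I·(Δω/dt) + ω₀×(Iω₀) = (0.1300, -0.0600, -0.1400)

τ = (0.1300, -0.0600, -0.1400)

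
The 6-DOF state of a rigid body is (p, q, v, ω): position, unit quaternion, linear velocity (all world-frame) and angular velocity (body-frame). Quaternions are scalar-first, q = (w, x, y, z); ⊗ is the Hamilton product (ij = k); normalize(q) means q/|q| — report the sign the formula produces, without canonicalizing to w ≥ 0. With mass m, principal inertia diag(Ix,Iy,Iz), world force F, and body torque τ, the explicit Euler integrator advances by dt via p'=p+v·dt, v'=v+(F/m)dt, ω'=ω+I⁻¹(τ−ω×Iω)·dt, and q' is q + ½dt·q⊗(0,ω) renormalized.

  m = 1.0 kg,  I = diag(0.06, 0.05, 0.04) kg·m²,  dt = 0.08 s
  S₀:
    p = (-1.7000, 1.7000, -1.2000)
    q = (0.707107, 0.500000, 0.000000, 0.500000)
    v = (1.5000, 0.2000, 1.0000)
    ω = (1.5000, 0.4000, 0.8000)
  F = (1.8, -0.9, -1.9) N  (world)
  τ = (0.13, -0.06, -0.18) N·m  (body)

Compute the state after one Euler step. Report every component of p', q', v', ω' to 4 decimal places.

a = F/m = (1.8000, -0.9000, -1.9000)
p' = p + v·dt = (-1.5800, 1.7160, -1.1200)
v + (F/m)dt = (1.6440, 0.1280, 0.8480)
gyro term ω×Iω = (-0.0032, 0.0240, -0.0060)
(τ − ω×Iω)/I = (2.2200, -1.6800, -4.3500)
ω + α·dt = (1.6776, 0.2656, 0.4520)
Hamilton product q⊗(0,ω) = (-1.1500000, 0.8606605, 0.6328428, 0.7656856)
q + ½dt·q⊗(0,ω), renormalized = (0.6595, 0.5331, 0.0253, 0.5293)

p' = (-1.5800, 1.7160, -1.1200)
q' = (0.6595, 0.5331, 0.0253, 0.5293)
v' = (1.6440, 0.1280, 0.8480)
ω' = (1.6776, 0.2656, 0.4520)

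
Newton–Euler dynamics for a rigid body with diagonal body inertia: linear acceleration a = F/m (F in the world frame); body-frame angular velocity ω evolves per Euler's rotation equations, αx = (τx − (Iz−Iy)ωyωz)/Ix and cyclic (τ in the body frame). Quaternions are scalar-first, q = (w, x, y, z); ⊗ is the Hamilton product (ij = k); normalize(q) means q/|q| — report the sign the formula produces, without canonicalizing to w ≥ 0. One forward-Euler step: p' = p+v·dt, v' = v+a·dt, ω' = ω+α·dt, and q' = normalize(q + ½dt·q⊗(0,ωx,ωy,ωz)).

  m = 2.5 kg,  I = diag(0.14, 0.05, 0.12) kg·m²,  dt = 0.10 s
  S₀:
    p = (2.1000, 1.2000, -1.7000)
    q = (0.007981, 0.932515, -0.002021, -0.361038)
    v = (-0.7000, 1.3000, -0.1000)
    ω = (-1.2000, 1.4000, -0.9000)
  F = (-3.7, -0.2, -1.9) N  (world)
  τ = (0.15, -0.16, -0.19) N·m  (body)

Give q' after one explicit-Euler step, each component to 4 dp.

Hamilton product q⊗(0,ω) = (0.7969132, 0.4976949, 1.2836825, 1.2959129)
updated quaternion q' = (0.0476, 0.9524, 0.0618, -0.2947)

q' = (0.0476, 0.9524, 0.0618, -0.2947)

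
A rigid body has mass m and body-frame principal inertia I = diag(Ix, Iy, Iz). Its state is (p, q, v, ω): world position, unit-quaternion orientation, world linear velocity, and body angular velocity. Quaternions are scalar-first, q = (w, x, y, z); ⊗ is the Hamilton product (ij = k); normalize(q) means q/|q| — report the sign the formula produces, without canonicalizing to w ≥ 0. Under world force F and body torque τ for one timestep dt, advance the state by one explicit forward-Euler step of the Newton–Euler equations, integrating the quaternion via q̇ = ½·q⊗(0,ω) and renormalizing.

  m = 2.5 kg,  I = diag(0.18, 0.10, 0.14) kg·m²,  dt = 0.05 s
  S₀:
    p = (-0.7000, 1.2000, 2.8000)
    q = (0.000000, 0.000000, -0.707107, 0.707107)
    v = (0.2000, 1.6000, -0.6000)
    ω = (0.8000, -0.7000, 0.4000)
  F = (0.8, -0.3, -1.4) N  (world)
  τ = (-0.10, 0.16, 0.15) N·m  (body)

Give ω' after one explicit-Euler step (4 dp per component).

ω×(Iω) gyroscopic = (-0.0112, 0.0128, 0.0448)
α = I⁻¹(τ − ω×Iω) = (-0.4933, 1.4720, 0.7514)
ω + α·dt = (0.7753, -0.6264, 0.4376)

ω' = (0.7753, -0.6264, 0.4376)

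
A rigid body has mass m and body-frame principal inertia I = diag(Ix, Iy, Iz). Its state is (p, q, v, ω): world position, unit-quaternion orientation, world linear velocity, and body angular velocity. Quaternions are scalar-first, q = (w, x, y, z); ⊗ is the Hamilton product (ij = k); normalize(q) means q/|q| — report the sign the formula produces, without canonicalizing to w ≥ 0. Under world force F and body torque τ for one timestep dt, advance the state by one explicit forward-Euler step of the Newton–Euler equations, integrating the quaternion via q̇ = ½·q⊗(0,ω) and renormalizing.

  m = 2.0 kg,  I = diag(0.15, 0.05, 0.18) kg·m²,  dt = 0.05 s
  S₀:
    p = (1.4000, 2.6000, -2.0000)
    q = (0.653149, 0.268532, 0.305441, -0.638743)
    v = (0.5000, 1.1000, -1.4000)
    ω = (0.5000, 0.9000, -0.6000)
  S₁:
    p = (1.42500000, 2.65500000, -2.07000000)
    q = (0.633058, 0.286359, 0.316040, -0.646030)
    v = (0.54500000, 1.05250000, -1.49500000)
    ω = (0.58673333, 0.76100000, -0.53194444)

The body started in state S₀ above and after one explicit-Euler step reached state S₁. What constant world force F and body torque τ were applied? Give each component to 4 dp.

v₁ − v₀ = (0.04500000, -0.04750000, -0.09500000)
m·(v₁−v₀)/dt = (1.8000, -1.9000, -3.8000)
rate change Δω = (0.08673333, -0.13900000, 0.06805556)
precession coupling = (-0.0702, 0.0090, -0.0450)
τ = I·(Δω/dt) + ω₀×(Iω₀) = (0.1900, -0.1300, 0.2000)

F = (1.8000, -1.9000, -3.8000)
τ = (0.1900, -0.1300, 0.2000)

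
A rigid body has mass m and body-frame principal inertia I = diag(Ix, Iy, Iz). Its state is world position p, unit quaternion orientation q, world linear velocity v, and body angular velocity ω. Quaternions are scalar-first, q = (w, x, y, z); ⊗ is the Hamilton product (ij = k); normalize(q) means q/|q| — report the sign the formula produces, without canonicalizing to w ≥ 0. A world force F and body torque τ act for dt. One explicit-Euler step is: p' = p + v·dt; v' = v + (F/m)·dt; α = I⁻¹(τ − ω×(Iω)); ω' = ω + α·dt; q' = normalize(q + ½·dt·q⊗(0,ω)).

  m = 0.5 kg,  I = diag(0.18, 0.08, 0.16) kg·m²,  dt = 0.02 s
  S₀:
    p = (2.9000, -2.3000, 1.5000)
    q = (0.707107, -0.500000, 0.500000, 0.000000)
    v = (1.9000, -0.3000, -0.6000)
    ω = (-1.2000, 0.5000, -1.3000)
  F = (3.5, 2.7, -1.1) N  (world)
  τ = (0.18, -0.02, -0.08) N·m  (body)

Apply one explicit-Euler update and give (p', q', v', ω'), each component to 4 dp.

p' = (2.9380, -2.3060, 1.4880)
q' = (0.6985, -0.5149, 0.4970, -0.0057)
v' = (2.0400, -0.1920, -0.6440)
ω' = (-1.1742, 0.4872, -1.3175)

(τ − ω×Iω)/I = (1.2889, -0.6400, -0.8750)
ω + α·dt = (-1.1742, 0.4872, -1.3175)
q⊗(0,ω) = (-0.8500000, -1.4985284, -0.2964465, -0.5692391)
q + ½dt·q⊗(0,ω), renormalized = (0.6985, -0.5149, 0.4970, -0.0057)
a = F/m = (7.0000, 5.4000, -2.2000)
new position p' = (2.9380, -2.3060, 1.4880)
v + (F/m)dt = (2.0400, -0.1920, -0.6440)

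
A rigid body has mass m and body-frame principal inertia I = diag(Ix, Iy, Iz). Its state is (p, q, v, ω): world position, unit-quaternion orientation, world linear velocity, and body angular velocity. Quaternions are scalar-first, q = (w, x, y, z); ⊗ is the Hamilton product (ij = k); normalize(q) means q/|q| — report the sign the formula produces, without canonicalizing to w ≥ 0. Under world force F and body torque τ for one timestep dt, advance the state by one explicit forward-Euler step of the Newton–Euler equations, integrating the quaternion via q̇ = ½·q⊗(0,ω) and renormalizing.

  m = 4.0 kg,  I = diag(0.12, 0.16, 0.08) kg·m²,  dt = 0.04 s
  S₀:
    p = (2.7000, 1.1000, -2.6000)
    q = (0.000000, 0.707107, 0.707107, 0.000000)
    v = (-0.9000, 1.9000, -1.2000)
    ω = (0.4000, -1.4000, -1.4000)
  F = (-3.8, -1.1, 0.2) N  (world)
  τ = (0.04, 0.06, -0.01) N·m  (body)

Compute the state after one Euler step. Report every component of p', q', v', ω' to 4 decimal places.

p' = (2.6640, 1.1760, -2.6480)
q' = (0.0141, 0.6867, 0.7263, -0.0254)
v' = (-0.9380, 1.8890, -1.1980)
ω' = (0.4656, -1.3794, -1.3938)

a = (-0.9500, -0.2750, 0.0500)
new position p' = (2.6640, 1.1760, -2.6480)
v + (F/m)dt = (-0.9380, 1.8890, -1.1980)
ω×(Iω) gyroscopic = (-0.1568, -0.0224, -0.0224)
angular accel α = (1.6400, 0.5150, 0.1550)
ω' = ω + α·dt = (0.4656, -1.3794, -1.3938)
q⊗(0,ω) = (0.7071070, -0.9899498, 0.9899498, -1.2727926)
q + ½dt·q⊗(0,ω), renormalized = (0.0141, 0.6867, 0.7263, -0.0254)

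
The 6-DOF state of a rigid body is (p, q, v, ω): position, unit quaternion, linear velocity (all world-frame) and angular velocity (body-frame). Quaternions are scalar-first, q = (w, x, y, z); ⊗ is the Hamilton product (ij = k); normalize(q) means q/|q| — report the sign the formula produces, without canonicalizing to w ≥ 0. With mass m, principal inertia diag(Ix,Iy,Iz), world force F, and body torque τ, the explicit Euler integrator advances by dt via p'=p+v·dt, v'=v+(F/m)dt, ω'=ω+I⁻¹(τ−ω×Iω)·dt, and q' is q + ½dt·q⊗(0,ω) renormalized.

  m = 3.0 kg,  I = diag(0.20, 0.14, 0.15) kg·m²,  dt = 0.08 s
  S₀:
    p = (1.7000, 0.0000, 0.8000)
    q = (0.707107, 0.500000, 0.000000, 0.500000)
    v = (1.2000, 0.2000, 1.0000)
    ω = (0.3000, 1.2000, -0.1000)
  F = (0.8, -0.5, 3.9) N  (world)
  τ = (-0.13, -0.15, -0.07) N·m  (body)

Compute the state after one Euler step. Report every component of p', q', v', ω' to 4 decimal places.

(τ − ω×Iω)/I = (-0.6440, -1.0607, -0.3227)
ω' = ω + α·dt = (0.2485, 1.1151, -0.1258)
2q̇ = q⊗(0,ω) = (-0.1000000, -0.3878679, 1.0485284, 0.5292893)
q + ½dt·q⊗(0,ω), renormalized = (0.7022, 0.4839, 0.0419, 0.5205)
linear accel F/m = (0.2667, -0.1667, 1.3000)
p' = p + v·dt = (1.7960, 0.0160, 0.8800)
v + (F/m)dt = (1.2213, 0.1867, 1.1040)

p' = (1.7960, 0.0160, 0.8800)
q' = (0.7022, 0.4839, 0.0419, 0.5205)
v' = (1.2213, 0.1867, 1.1040)
ω' = (0.2485, 1.1151, -0.1258)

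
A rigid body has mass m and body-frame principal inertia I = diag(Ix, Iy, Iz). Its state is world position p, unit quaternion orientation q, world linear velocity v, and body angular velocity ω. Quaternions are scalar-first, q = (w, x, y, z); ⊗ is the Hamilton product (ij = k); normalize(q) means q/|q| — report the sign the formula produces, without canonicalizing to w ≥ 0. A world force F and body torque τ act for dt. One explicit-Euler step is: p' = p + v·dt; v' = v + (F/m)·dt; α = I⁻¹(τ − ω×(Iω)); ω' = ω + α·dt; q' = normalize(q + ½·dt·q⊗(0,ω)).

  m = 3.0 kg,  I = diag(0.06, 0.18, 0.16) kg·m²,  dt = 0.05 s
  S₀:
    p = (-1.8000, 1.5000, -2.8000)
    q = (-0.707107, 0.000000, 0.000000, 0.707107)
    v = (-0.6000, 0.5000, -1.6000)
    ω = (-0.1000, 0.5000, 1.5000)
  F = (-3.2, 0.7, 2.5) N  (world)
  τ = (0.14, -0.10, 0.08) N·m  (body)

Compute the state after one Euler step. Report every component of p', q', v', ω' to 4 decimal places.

new position p' = (-1.8300, 1.5250, -2.8800)
v' = v + a·dt = (-0.6533, 0.5117, -1.5583)
gyro term ω×Iω = (-0.0150, 0.0150, -0.0060)
(τ − ω×Iω)/I = (2.5833, -0.6389, 0.5375)
ω + α·dt = (0.0292, 0.4681, 1.5269)
Hamilton product q⊗(0,ω) = (-1.0606605, -0.2828428, -0.4242642, -1.0606605)
q + ½dt·q⊗(0,ω), renormalized = (-0.7330, -0.0071, -0.0106, 0.6801)

p' = (-1.8300, 1.5250, -2.8800)
q' = (-0.7330, -0.0071, -0.0106, 0.6801)
v' = (-0.6533, 0.5117, -1.5583)
ω' = (0.0292, 0.4681, 1.5269)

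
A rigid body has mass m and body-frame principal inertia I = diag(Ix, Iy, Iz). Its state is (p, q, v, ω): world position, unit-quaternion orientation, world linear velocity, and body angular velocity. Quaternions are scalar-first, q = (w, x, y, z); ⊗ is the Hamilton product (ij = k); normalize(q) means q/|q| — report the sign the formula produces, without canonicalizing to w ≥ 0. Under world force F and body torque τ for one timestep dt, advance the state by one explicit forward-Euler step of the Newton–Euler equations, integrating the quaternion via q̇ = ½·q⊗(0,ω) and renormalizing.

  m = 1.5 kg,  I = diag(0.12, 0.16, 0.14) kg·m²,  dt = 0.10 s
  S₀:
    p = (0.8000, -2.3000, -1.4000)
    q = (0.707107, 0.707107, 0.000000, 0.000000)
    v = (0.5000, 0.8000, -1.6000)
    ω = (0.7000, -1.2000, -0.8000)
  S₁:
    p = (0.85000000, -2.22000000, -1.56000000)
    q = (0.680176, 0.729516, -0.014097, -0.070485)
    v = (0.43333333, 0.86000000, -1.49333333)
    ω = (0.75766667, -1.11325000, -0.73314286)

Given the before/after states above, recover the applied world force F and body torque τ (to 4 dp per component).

F = (-1.0000, 0.9000, 1.6000)
τ = (0.0500, 0.1500, 0.0600)

Δv = v₁−v₀ = (-0.06666667, 0.06000000, 0.10666667)
F = m·Δv/dt = (-1.0000, 0.9000, 1.6000)
rate change Δω = (0.05766667, 0.08675000, 0.06685714)
τ = I·(Δω/dt) + ω₀×(Iω₀) = (0.0500, 0.1500, 0.0600)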